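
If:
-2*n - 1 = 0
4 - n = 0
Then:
No Solution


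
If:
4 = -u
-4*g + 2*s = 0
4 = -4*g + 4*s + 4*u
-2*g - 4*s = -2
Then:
No Solution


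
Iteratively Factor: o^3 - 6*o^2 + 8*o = (o - 4)*(o^2 - 2*o) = o*(o - 4)*(o - 2)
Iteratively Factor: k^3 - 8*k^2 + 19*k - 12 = (k - 3)*(k^2 - 5*k + 4) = (k - 4)*(k - 3)*(k - 1)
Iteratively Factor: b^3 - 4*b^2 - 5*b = (b)*(b^2 - 4*b - 5) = b*(b + 1)*(b - 5)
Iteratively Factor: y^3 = (y)*(y^2) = y^2*(y)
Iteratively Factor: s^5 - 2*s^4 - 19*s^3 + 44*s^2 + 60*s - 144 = (s - 3)*(s^4 + s^3 - 16*s^2 - 4*s + 48) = (s - 3)^2*(s^3 + 4*s^2 - 4*s - 16) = (s - 3)^2*(s - 2)*(s^2 + 6*s + 8) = (s - 3)^2*(s - 2)*(s + 2)*(s + 4)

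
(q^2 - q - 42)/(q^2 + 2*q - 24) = (q - 7)/(q - 4)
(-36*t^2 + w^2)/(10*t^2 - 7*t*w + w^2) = (-36*t^2 + w^2)/(10*t^2 - 7*t*w + w^2)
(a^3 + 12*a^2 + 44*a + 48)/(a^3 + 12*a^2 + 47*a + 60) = (a^2 + 8*a + 12)/(a^2 + 8*a + 15)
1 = 1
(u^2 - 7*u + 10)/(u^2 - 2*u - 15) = (u - 2)/(u + 3)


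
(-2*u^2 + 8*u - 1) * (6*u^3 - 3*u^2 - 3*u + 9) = -12*u^5 + 54*u^4 - 24*u^3 - 39*u^2 + 75*u - 9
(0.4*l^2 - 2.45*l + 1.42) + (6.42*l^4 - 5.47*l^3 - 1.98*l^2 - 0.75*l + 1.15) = 6.42*l^4 - 5.47*l^3 - 1.58*l^2 - 3.2*l + 2.57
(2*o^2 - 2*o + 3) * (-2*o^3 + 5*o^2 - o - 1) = -4*o^5 + 14*o^4 - 18*o^3 + 15*o^2 - o - 3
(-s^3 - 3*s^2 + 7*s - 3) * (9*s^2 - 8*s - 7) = -9*s^5 - 19*s^4 + 94*s^3 - 62*s^2 - 25*s + 21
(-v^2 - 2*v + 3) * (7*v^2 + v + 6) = -7*v^4 - 15*v^3 + 13*v^2 - 9*v + 18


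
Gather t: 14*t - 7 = 14*t - 7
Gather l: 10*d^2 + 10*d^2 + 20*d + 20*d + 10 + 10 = 20*d^2 + 40*d + 20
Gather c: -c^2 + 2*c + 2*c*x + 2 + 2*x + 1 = -c^2 + c*(2*x + 2) + 2*x + 3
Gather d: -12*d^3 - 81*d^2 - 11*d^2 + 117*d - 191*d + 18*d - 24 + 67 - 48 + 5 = -12*d^3 - 92*d^2 - 56*d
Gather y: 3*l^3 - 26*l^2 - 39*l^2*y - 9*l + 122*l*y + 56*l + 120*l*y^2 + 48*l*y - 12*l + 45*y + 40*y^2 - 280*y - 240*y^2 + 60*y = 3*l^3 - 26*l^2 + 35*l + y^2*(120*l - 200) + y*(-39*l^2 + 170*l - 175)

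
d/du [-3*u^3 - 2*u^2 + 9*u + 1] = -9*u^2 - 4*u + 9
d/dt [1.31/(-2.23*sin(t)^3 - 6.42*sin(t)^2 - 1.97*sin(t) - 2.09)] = (8.7639*sin(t)^2 + 16.8204*sin(t) + 2.5807)*cos(t)/(2.23*sin(t)^3 + 6.42*sin(t)^2 + 1.97*sin(t) + 2.09)^2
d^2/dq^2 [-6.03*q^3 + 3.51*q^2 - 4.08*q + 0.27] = 7.02 - 36.18*q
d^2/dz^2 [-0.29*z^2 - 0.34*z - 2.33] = -0.580000000000000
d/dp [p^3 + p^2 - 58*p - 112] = 3*p^2 + 2*p - 58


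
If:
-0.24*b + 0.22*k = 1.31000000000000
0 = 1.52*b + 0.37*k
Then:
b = -1.15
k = 4.71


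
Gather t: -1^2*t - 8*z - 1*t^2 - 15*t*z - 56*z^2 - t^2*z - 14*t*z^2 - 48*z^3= t^2*(-z - 1) + t*(-14*z^2 - 15*z - 1) - 48*z^3 - 56*z^2 - 8*z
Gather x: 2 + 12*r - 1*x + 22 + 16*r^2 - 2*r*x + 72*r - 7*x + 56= 16*r^2 + 84*r + x*(-2*r - 8) + 80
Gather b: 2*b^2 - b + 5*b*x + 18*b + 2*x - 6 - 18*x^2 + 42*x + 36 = 2*b^2 + b*(5*x + 17) - 18*x^2 + 44*x + 30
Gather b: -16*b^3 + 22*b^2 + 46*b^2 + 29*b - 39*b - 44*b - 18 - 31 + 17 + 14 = -16*b^3 + 68*b^2 - 54*b - 18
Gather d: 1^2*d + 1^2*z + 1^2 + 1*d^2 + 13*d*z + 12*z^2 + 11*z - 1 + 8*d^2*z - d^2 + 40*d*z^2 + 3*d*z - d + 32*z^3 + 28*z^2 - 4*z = 8*d^2*z + d*(40*z^2 + 16*z) + 32*z^3 + 40*z^2 + 8*z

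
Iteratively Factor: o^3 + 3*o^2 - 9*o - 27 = (o + 3)*(o^2 - 9) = (o + 3)^2*(o - 3)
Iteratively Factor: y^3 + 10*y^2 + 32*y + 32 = (y + 2)*(y^2 + 8*y + 16) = (y + 2)*(y + 4)*(y + 4)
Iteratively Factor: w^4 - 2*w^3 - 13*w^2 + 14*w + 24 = (w + 3)*(w^3 - 5*w^2 + 2*w + 8) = (w + 1)*(w + 3)*(w^2 - 6*w + 8) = (w - 2)*(w + 1)*(w + 3)*(w - 4)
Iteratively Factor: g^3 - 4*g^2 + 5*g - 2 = (g - 1)*(g^2 - 3*g + 2) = (g - 2)*(g - 1)*(g - 1)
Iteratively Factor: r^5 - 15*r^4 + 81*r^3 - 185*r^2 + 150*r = (r - 5)*(r^4 - 10*r^3 + 31*r^2 - 30*r) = (r - 5)^2*(r^3 - 5*r^2 + 6*r) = (r - 5)^2*(r - 2)*(r^2 - 3*r) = r*(r - 5)^2*(r - 2)*(r - 3)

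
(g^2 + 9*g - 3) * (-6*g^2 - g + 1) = -6*g^4 - 55*g^3 + 10*g^2 + 12*g - 3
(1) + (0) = 1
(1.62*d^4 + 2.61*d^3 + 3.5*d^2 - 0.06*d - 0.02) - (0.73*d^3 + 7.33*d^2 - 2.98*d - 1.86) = 1.62*d^4 + 1.88*d^3 - 3.83*d^2 + 2.92*d + 1.84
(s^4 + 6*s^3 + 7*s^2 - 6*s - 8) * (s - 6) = s^5 - 29*s^3 - 48*s^2 + 28*s + 48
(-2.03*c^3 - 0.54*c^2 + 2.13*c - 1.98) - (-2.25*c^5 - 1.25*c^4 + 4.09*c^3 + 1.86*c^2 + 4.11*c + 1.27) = 2.25*c^5 + 1.25*c^4 - 6.12*c^3 - 2.4*c^2 - 1.98*c - 3.25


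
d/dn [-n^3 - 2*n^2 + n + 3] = -3*n^2 - 4*n + 1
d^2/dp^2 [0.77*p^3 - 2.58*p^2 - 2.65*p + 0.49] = 4.62*p - 5.16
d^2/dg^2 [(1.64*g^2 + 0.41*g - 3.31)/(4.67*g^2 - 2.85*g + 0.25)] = (61.538458*g^3 - 444.612954*g^2 + 261.45462*g - 45.25285)/(101.847563*g^6 - 186.466095*g^5 + 130.1529*g^4 - 43.113375*g^3 + 6.9675*g^2 - 0.534375*g + 0.015625)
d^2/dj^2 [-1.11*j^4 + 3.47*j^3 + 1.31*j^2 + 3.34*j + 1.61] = -13.32*j^2 + 20.82*j + 2.62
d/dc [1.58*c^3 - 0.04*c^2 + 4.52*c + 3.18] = 4.74*c^2 - 0.08*c + 4.52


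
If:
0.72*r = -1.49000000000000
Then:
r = -2.07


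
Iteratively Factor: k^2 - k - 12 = (k - 4)*(k + 3)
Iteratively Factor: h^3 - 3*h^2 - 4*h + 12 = (h - 2)*(h^2 - h - 6) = (h - 2)*(h + 2)*(h - 3)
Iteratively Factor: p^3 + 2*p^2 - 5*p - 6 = (p + 3)*(p^2 - p - 2) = (p + 1)*(p + 3)*(p - 2)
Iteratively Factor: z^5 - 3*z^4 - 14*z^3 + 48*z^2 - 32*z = (z - 4)*(z^4 + z^3 - 10*z^2 + 8*z) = (z - 4)*(z - 2)*(z^3 + 3*z^2 - 4*z) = z*(z - 4)*(z - 2)*(z^2 + 3*z - 4) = z*(z - 4)*(z - 2)*(z + 4)*(z - 1)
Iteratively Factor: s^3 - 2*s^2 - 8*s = (s + 2)*(s^2 - 4*s) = s*(s + 2)*(s - 4)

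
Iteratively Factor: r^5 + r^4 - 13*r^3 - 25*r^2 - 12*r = (r + 1)*(r^4 - 13*r^2 - 12*r) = (r + 1)*(r + 3)*(r^3 - 3*r^2 - 4*r) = (r + 1)^2*(r + 3)*(r^2 - 4*r) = (r - 4)*(r + 1)^2*(r + 3)*(r)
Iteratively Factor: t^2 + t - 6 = (t - 2)*(t + 3)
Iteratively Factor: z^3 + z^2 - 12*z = (z - 3)*(z^2 + 4*z) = z*(z - 3)*(z + 4)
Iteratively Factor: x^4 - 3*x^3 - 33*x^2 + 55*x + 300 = (x - 5)*(x^3 + 2*x^2 - 23*x - 60) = (x - 5)*(x + 3)*(x^2 - x - 20) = (x - 5)*(x + 3)*(x + 4)*(x - 5)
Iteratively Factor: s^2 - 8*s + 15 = (s - 5)*(s - 3)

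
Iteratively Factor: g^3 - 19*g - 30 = (g + 2)*(g^2 - 2*g - 15) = (g + 2)*(g + 3)*(g - 5)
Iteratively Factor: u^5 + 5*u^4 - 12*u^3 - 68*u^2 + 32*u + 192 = (u + 4)*(u^4 + u^3 - 16*u^2 - 4*u + 48) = (u + 2)*(u + 4)*(u^3 - u^2 - 14*u + 24) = (u + 2)*(u + 4)^2*(u^2 - 5*u + 6) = (u - 3)*(u + 2)*(u + 4)^2*(u - 2)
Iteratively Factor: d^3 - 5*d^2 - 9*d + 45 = (d - 3)*(d^2 - 2*d - 15) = (d - 3)*(d + 3)*(d - 5)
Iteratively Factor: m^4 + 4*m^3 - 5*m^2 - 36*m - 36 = (m - 3)*(m^3 + 7*m^2 + 16*m + 12) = (m - 3)*(m + 3)*(m^2 + 4*m + 4) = (m - 3)*(m + 2)*(m + 3)*(m + 2)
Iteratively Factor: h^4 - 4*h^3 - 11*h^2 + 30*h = (h - 2)*(h^3 - 2*h^2 - 15*h) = h*(h - 2)*(h^2 - 2*h - 15) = h*(h - 5)*(h - 2)*(h + 3)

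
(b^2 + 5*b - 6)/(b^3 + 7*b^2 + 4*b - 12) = 1/(b + 2)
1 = 1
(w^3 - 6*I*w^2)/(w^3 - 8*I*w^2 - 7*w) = w*(-w + 6*I)/(-w^2 + 8*I*w + 7)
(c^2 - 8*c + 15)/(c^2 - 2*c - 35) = (-c^2 + 8*c - 15)/(-c^2 + 2*c + 35)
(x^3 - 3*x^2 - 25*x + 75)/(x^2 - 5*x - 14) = (-x^3 + 3*x^2 + 25*x - 75)/(-x^2 + 5*x + 14)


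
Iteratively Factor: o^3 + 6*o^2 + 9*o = (o + 3)*(o^2 + 3*o) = (o + 3)^2*(o)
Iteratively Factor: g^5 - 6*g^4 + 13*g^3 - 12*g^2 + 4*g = (g - 2)*(g^4 - 4*g^3 + 5*g^2 - 2*g) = (g - 2)*(g - 1)*(g^3 - 3*g^2 + 2*g) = (g - 2)^2*(g - 1)*(g^2 - g) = (g - 2)^2*(g - 1)^2*(g)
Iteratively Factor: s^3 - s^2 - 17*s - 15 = (s - 5)*(s^2 + 4*s + 3) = (s - 5)*(s + 1)*(s + 3)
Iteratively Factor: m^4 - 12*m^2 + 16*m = (m)*(m^3 - 12*m + 16) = m*(m + 4)*(m^2 - 4*m + 4) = m*(m - 2)*(m + 4)*(m - 2)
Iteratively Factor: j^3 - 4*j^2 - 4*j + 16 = (j - 2)*(j^2 - 2*j - 8) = (j - 4)*(j - 2)*(j + 2)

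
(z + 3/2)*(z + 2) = z^2 + 7*z/2 + 3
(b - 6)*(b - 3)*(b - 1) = b^3 - 10*b^2 + 27*b - 18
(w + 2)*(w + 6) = w^2 + 8*w + 12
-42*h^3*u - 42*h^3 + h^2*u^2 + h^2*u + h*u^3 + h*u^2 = (-6*h + u)*(7*h + u)*(h*u + h)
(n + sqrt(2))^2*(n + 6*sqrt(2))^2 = n^4 + 14*sqrt(2)*n^3 + 122*n^2 + 168*sqrt(2)*n + 144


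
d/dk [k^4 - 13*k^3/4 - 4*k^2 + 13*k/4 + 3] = 4*k^3 - 39*k^2/4 - 8*k + 13/4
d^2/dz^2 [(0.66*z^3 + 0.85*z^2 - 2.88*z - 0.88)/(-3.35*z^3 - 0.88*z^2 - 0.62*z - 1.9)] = (-15.18689*z^6 + 202.14972*z^5 + 230.45454*z^4 + 112.375516*z^3 - 201.056688*z^2 - 73.914192*z - 15.188456)/(37.595375*z^9 + 29.6274*z^8 + 28.65657*z^7 + 75.616282*z^6 + 38.910804*z^5 + 29.106696*z^4 + 42.738668*z^3 + 11.72148*z^2 + 6.7146*z + 6.859)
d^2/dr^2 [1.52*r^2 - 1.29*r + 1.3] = 3.04000000000000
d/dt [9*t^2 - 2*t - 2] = 18*t - 2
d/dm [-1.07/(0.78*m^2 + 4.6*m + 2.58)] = (1.6692*m + 4.922)/(0.78*m^2 + 4.6*m + 2.58)^2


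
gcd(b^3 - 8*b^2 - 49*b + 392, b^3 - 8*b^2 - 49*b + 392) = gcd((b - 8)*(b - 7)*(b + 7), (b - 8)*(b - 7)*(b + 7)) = b^3 - 8*b^2 - 49*b + 392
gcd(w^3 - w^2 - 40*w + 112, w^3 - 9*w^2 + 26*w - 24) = w - 4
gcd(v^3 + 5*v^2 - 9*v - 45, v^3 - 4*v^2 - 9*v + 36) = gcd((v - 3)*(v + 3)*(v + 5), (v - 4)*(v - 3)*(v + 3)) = v^2 - 9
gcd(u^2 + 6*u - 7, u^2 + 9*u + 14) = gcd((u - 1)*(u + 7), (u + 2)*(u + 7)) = u + 7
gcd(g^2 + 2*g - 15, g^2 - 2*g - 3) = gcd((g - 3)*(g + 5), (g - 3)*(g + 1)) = g - 3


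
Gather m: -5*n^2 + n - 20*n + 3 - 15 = -5*n^2 - 19*n - 12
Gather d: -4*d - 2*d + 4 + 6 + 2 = 12 - 6*d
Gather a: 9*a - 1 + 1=9*a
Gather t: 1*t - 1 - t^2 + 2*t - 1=-t^2 + 3*t - 2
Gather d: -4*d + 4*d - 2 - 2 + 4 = 0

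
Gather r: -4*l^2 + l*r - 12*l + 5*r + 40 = -4*l^2 - 12*l + r*(l + 5) + 40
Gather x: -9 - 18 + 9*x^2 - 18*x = 9*x^2 - 18*x - 27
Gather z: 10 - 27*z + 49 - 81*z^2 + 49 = -81*z^2 - 27*z + 108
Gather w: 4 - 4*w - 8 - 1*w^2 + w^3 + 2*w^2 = w^3 + w^2 - 4*w - 4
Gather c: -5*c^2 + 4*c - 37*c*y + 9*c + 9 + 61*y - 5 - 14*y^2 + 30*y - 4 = -5*c^2 + c*(13 - 37*y) - 14*y^2 + 91*y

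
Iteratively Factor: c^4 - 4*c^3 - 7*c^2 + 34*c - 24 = (c - 2)*(c^3 - 2*c^2 - 11*c + 12) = (c - 2)*(c + 3)*(c^2 - 5*c + 4) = (c - 2)*(c - 1)*(c + 3)*(c - 4)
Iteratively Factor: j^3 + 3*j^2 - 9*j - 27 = (j - 3)*(j^2 + 6*j + 9) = (j - 3)*(j + 3)*(j + 3)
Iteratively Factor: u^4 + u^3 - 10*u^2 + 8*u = (u - 2)*(u^3 + 3*u^2 - 4*u) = (u - 2)*(u - 1)*(u^2 + 4*u) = u*(u - 2)*(u - 1)*(u + 4)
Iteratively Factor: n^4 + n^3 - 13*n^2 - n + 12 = (n + 1)*(n^3 - 13*n + 12) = (n - 1)*(n + 1)*(n^2 + n - 12) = (n - 1)*(n + 1)*(n + 4)*(n - 3)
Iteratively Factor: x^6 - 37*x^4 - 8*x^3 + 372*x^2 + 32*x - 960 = (x + 4)*(x^5 - 4*x^4 - 21*x^3 + 76*x^2 + 68*x - 240) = (x - 5)*(x + 4)*(x^4 + x^3 - 16*x^2 - 4*x + 48) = (x - 5)*(x + 2)*(x + 4)*(x^3 - x^2 - 14*x + 24) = (x - 5)*(x - 3)*(x + 2)*(x + 4)*(x^2 + 2*x - 8) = (x - 5)*(x - 3)*(x + 2)*(x + 4)^2*(x - 2)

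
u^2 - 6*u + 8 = (u - 4)*(u - 2)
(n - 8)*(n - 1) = n^2 - 9*n + 8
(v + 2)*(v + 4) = v^2 + 6*v + 8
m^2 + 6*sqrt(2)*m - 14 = (m - sqrt(2))*(m + 7*sqrt(2))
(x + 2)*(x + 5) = x^2 + 7*x + 10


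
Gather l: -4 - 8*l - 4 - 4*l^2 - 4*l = -4*l^2 - 12*l - 8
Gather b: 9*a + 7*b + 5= 9*a + 7*b + 5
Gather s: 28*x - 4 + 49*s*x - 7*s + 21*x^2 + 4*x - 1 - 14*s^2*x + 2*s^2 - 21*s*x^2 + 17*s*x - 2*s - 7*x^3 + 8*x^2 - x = s^2*(2 - 14*x) + s*(-21*x^2 + 66*x - 9) - 7*x^3 + 29*x^2 + 31*x - 5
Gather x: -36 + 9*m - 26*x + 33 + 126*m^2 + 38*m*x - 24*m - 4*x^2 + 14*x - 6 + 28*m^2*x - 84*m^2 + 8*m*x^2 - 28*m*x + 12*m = 42*m^2 - 3*m + x^2*(8*m - 4) + x*(28*m^2 + 10*m - 12) - 9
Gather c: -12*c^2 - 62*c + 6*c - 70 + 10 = -12*c^2 - 56*c - 60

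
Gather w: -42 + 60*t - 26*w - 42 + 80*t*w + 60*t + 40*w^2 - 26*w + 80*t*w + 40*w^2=120*t + 80*w^2 + w*(160*t - 52) - 84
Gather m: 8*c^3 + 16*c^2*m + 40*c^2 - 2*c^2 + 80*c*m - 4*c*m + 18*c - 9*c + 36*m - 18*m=8*c^3 + 38*c^2 + 9*c + m*(16*c^2 + 76*c + 18)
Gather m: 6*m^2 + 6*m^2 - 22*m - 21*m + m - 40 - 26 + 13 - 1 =12*m^2 - 42*m - 54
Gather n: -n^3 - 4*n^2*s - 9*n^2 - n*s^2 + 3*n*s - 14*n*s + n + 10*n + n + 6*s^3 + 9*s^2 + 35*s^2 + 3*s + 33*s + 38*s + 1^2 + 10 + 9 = -n^3 + n^2*(-4*s - 9) + n*(-s^2 - 11*s + 12) + 6*s^3 + 44*s^2 + 74*s + 20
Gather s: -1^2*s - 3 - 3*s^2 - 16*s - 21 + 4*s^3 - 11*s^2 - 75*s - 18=4*s^3 - 14*s^2 - 92*s - 42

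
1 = 1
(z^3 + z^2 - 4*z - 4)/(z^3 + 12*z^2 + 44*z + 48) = (z^2 - z - 2)/(z^2 + 10*z + 24)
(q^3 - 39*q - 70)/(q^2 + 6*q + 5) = (q^2 - 5*q - 14)/(q + 1)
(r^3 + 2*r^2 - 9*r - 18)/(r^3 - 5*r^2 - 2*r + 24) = (r + 3)/(r - 4)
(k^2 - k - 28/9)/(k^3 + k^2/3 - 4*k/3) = (k - 7/3)/(k*(k - 1))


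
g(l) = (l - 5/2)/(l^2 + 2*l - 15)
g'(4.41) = -0.04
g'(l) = (-2*l - 2)*(l - 5/2)/(l^2 + 2*l - 15)^2 + 1/(l^2 + 2*l - 15) = (l^2 + 2*l - (l + 1)*(2*l - 5) - 15)/(l^2 + 2*l - 15)^2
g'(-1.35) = -0.07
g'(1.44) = -0.05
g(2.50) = 0.00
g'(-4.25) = -1.67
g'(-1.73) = -0.09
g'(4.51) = -0.04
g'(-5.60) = -2.61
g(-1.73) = 0.27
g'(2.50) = -0.27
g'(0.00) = -0.04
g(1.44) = 0.11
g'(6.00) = -0.01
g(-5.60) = -1.57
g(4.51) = 0.14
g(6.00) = 0.11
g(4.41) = 0.14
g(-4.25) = 1.24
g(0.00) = 0.17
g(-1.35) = 0.24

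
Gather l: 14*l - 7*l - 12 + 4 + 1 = 7*l - 7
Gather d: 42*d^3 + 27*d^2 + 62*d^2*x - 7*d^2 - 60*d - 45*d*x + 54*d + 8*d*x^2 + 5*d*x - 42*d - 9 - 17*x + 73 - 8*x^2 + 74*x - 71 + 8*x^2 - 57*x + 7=42*d^3 + d^2*(62*x + 20) + d*(8*x^2 - 40*x - 48)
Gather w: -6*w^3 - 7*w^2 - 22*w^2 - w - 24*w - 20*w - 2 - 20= -6*w^3 - 29*w^2 - 45*w - 22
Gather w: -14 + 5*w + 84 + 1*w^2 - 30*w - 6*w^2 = -5*w^2 - 25*w + 70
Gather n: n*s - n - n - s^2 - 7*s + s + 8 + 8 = n*(s - 2) - s^2 - 6*s + 16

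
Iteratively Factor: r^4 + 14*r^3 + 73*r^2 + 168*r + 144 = (r + 4)*(r^3 + 10*r^2 + 33*r + 36) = (r + 3)*(r + 4)*(r^2 + 7*r + 12) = (r + 3)*(r + 4)^2*(r + 3)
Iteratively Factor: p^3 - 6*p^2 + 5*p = (p)*(p^2 - 6*p + 5) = p*(p - 1)*(p - 5)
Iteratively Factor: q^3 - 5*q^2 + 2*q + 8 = (q + 1)*(q^2 - 6*q + 8) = (q - 4)*(q + 1)*(q - 2)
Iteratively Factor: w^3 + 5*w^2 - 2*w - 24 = (w - 2)*(w^2 + 7*w + 12) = (w - 2)*(w + 4)*(w + 3)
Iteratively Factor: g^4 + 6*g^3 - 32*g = (g + 4)*(g^3 + 2*g^2 - 8*g) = g*(g + 4)*(g^2 + 2*g - 8) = g*(g + 4)^2*(g - 2)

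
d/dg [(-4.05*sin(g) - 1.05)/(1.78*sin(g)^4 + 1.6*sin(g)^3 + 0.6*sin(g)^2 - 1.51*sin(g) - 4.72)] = (21.627*sin(g)^4 + 20.436*sin(g)^3 + 7.47*sin(g)^2 + 1.26*sin(g) + 17.5305)*cos(g)/(3.1684*sin(g)^8 + 5.696*sin(g)^7 + 4.696*sin(g)^6 - 3.4556*sin(g)^5 - 21.2752*sin(g)^4 - 16.916*sin(g)^3 - 3.3839*sin(g)^2 + 14.2544*sin(g) + 22.2784)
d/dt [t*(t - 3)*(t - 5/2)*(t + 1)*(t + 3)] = 5*t^4 - 6*t^3 - 69*t^2/2 + 27*t + 45/2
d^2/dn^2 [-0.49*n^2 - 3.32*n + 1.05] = -0.980000000000000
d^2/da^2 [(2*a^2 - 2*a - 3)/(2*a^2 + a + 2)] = 6*(-4*a^3 - 20*a^2 + 2*a + 7)/(8*a^6 + 12*a^5 + 30*a^4 + 25*a^3 + 30*a^2 + 12*a + 8)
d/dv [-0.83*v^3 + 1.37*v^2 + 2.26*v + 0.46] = -2.49*v^2 + 2.74*v + 2.26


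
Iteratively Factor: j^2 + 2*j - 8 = (j + 4)*(j - 2)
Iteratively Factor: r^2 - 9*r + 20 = (r - 4)*(r - 5)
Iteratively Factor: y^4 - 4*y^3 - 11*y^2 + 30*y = (y - 5)*(y^3 + y^2 - 6*y) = y*(y - 5)*(y^2 + y - 6) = y*(y - 5)*(y + 3)*(y - 2)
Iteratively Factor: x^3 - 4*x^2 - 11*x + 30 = (x - 2)*(x^2 - 2*x - 15) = (x - 2)*(x + 3)*(x - 5)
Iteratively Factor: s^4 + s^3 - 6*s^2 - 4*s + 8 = (s - 2)*(s^3 + 3*s^2 - 4) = (s - 2)*(s + 2)*(s^2 + s - 2) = (s - 2)*(s + 2)^2*(s - 1)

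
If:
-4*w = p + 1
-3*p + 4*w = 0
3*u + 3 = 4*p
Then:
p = -1/4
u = -4/3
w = -3/16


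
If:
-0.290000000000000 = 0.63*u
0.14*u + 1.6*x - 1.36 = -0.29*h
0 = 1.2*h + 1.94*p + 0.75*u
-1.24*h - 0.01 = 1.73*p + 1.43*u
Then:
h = 2.00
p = -1.06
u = -0.46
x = 0.53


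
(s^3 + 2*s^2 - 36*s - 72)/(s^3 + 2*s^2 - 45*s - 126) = (s^2 - 4*s - 12)/(s^2 - 4*s - 21)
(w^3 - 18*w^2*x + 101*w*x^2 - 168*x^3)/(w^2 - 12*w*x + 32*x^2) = (-w^2 + 10*w*x - 21*x^2)/(-w + 4*x)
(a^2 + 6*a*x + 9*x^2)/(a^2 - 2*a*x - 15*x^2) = (-a - 3*x)/(-a + 5*x)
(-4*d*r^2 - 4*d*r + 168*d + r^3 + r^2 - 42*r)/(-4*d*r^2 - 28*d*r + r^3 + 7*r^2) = (r - 6)/r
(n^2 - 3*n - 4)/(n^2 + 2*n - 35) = (n^2 - 3*n - 4)/(n^2 + 2*n - 35)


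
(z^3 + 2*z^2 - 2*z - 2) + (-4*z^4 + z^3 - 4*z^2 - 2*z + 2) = -4*z^4 + 2*z^3 - 2*z^2 - 4*z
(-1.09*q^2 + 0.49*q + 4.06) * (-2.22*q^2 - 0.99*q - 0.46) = 2.4198*q^4 - 0.00869999999999993*q^3 - 8.9969*q^2 - 4.2448*q - 1.8676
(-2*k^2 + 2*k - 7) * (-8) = 16*k^2 - 16*k + 56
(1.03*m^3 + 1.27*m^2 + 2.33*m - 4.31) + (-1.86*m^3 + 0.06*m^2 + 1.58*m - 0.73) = -0.83*m^3 + 1.33*m^2 + 3.91*m - 5.04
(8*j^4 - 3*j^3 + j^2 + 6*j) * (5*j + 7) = 40*j^5 + 41*j^4 - 16*j^3 + 37*j^2 + 42*j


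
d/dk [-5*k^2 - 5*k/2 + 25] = -10*k - 5/2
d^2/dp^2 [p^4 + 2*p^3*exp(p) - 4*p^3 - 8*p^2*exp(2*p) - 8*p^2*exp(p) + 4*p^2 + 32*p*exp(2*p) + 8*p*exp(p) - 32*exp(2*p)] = 2*p^3*exp(p) - 32*p^2*exp(2*p) + 4*p^2*exp(p) + 12*p^2 + 64*p*exp(2*p) - 12*p*exp(p) - 24*p - 16*exp(2*p) + 8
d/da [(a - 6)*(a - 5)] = 2*a - 11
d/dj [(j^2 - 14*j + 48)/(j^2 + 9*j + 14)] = (23*j^2 - 68*j - 628)/(j^4 + 18*j^3 + 109*j^2 + 252*j + 196)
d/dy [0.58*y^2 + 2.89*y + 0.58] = 1.16*y + 2.89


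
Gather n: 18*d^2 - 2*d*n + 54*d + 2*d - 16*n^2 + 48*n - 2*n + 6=18*d^2 + 56*d - 16*n^2 + n*(46 - 2*d) + 6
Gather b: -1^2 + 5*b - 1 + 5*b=10*b - 2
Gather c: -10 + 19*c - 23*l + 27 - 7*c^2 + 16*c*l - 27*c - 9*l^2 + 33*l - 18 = -7*c^2 + c*(16*l - 8) - 9*l^2 + 10*l - 1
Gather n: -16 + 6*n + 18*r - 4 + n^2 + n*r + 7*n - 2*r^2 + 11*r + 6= n^2 + n*(r + 13) - 2*r^2 + 29*r - 14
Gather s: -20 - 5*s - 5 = -5*s - 25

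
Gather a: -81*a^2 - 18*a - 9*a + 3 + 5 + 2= -81*a^2 - 27*a + 10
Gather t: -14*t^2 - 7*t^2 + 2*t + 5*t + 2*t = -21*t^2 + 9*t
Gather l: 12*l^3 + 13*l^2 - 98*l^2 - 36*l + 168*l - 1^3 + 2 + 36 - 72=12*l^3 - 85*l^2 + 132*l - 35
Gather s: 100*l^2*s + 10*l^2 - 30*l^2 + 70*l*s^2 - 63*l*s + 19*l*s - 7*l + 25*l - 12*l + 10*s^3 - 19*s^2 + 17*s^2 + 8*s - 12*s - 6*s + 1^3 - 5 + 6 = -20*l^2 + 6*l + 10*s^3 + s^2*(70*l - 2) + s*(100*l^2 - 44*l - 10) + 2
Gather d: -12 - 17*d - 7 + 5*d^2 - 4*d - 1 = 5*d^2 - 21*d - 20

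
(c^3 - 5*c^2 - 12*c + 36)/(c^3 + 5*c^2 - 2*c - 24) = (c - 6)/(c + 4)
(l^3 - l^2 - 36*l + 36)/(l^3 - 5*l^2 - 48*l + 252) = (l^2 + 5*l - 6)/(l^2 + l - 42)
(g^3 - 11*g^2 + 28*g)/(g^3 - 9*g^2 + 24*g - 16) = g*(g - 7)/(g^2 - 5*g + 4)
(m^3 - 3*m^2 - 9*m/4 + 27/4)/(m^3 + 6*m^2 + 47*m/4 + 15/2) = (2*m^2 - 9*m + 9)/(2*m^2 + 9*m + 10)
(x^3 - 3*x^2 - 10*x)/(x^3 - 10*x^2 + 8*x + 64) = x*(x - 5)/(x^2 - 12*x + 32)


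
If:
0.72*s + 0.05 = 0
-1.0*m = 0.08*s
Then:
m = 0.01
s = -0.07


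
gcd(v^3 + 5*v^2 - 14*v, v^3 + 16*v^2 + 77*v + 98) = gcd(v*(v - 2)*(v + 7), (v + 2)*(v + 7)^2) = v + 7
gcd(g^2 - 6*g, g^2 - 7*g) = g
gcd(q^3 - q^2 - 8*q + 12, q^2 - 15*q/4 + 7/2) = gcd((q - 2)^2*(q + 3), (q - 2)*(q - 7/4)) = q - 2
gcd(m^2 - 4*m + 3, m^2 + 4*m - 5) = m - 1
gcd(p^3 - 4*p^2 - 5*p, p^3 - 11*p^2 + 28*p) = p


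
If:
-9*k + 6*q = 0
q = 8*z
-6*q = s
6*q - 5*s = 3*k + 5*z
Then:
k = 0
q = 0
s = 0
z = 0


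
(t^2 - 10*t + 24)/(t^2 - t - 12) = (t - 6)/(t + 3)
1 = 1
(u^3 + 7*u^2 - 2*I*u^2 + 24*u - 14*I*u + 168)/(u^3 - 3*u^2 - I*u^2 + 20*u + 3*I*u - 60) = (u^2 + u*(7 - 6*I) - 42*I)/(u^2 - u*(3 + 5*I) + 15*I)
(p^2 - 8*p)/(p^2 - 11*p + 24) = p/(p - 3)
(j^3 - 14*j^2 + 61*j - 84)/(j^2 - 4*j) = j - 10 + 21/j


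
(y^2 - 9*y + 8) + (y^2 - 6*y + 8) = 2*y^2 - 15*y + 16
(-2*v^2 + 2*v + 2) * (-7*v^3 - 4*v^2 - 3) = 14*v^5 - 6*v^4 - 22*v^3 - 2*v^2 - 6*v - 6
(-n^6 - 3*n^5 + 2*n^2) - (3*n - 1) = -n^6 - 3*n^5 + 2*n^2 - 3*n + 1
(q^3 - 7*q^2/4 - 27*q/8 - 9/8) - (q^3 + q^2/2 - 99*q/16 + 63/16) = -9*q^2/4 + 45*q/16 - 81/16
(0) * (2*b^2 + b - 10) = 0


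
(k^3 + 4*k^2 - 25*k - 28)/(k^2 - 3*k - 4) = k + 7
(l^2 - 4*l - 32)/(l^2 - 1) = (l^2 - 4*l - 32)/(l^2 - 1)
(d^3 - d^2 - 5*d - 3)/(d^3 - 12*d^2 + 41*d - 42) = (d^2 + 2*d + 1)/(d^2 - 9*d + 14)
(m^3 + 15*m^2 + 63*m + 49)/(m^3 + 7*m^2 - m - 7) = (m + 7)/(m - 1)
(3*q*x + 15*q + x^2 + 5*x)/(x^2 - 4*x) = (3*q*x + 15*q + x^2 + 5*x)/(x*(x - 4))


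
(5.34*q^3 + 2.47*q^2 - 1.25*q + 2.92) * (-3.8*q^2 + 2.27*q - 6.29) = -20.292*q^5 + 2.7358*q^4 - 23.2317*q^3 - 29.4698*q^2 + 14.4909*q - 18.3668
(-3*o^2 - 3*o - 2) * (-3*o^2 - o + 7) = 9*o^4 + 12*o^3 - 12*o^2 - 19*o - 14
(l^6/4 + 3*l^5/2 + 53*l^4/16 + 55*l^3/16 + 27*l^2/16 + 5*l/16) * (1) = l^6/4 + 3*l^5/2 + 53*l^4/16 + 55*l^3/16 + 27*l^2/16 + 5*l/16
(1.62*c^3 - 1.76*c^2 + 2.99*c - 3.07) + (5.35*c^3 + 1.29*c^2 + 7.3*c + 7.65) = 6.97*c^3 - 0.47*c^2 + 10.29*c + 4.58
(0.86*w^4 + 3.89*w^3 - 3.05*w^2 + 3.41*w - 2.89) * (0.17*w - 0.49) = 0.1462*w^5 + 0.2399*w^4 - 2.4246*w^3 + 2.0742*w^2 - 2.1622*w + 1.4161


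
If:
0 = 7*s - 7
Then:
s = 1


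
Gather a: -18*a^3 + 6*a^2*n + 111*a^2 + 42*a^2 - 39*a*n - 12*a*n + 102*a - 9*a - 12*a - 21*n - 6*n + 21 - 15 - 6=-18*a^3 + a^2*(6*n + 153) + a*(81 - 51*n) - 27*n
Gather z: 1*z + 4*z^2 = 4*z^2 + z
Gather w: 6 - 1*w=6 - w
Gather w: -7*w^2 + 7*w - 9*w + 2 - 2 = -7*w^2 - 2*w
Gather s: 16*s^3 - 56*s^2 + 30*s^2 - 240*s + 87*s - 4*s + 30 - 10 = 16*s^3 - 26*s^2 - 157*s + 20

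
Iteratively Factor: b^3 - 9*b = (b)*(b^2 - 9) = b*(b + 3)*(b - 3)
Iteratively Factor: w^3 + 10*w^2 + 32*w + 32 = (w + 2)*(w^2 + 8*w + 16) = (w + 2)*(w + 4)*(w + 4)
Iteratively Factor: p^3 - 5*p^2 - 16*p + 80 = (p - 5)*(p^2 - 16) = (p - 5)*(p - 4)*(p + 4)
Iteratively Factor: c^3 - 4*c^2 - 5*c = (c - 5)*(c^2 + c) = (c - 5)*(c + 1)*(c)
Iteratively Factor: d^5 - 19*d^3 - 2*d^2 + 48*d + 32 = (d - 4)*(d^4 + 4*d^3 - 3*d^2 - 14*d - 8) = (d - 4)*(d + 4)*(d^3 - 3*d - 2) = (d - 4)*(d + 1)*(d + 4)*(d^2 - d - 2) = (d - 4)*(d - 2)*(d + 1)*(d + 4)*(d + 1)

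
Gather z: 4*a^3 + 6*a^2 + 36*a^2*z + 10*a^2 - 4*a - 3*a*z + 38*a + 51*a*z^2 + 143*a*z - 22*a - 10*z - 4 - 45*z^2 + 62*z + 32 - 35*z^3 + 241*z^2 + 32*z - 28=4*a^3 + 16*a^2 + 12*a - 35*z^3 + z^2*(51*a + 196) + z*(36*a^2 + 140*a + 84)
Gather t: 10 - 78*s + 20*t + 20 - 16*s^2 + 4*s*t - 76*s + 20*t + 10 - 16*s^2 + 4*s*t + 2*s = -32*s^2 - 152*s + t*(8*s + 40) + 40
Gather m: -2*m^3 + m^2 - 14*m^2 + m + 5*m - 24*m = -2*m^3 - 13*m^2 - 18*m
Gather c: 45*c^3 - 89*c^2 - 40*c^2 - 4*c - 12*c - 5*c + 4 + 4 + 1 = 45*c^3 - 129*c^2 - 21*c + 9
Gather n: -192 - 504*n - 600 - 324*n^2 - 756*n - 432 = -324*n^2 - 1260*n - 1224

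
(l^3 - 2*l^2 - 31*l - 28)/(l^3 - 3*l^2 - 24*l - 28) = (l^2 + 5*l + 4)/(l^2 + 4*l + 4)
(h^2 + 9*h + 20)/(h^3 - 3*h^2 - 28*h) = (h + 5)/(h*(h - 7))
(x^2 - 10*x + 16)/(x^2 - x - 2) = (x - 8)/(x + 1)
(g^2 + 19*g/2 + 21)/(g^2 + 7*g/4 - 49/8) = 4*(g + 6)/(4*g - 7)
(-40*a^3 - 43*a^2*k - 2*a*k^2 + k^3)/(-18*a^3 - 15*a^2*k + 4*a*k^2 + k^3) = (40*a^2 + 3*a*k - k^2)/(18*a^2 - 3*a*k - k^2)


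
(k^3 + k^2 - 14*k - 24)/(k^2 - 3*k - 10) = (k^2 - k - 12)/(k - 5)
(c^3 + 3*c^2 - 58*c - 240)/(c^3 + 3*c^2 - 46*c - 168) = (c^2 - 3*c - 40)/(c^2 - 3*c - 28)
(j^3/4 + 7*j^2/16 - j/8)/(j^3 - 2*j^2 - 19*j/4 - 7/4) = j*(-4*j^2 - 7*j + 2)/(4*(-4*j^3 + 8*j^2 + 19*j + 7))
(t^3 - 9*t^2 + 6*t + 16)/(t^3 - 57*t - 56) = (t - 2)/(t + 7)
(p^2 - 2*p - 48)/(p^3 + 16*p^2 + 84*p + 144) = (p - 8)/(p^2 + 10*p + 24)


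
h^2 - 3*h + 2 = (h - 2)*(h - 1)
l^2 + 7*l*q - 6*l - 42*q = (l - 6)*(l + 7*q)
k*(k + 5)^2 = k^3 + 10*k^2 + 25*k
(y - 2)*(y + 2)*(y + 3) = y^3 + 3*y^2 - 4*y - 12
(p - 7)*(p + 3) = p^2 - 4*p - 21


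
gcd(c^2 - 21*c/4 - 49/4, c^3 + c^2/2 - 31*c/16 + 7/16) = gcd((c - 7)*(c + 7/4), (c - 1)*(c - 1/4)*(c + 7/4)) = c + 7/4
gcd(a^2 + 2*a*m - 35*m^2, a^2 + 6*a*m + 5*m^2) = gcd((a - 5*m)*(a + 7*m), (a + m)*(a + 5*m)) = 1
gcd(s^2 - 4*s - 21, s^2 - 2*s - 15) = s + 3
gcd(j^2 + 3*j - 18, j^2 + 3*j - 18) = j^2 + 3*j - 18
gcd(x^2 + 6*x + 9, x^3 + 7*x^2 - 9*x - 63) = x + 3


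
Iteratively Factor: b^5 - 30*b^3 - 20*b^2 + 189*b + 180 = (b - 3)*(b^4 + 3*b^3 - 21*b^2 - 83*b - 60) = (b - 3)*(b + 4)*(b^3 - b^2 - 17*b - 15) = (b - 3)*(b + 3)*(b + 4)*(b^2 - 4*b - 5) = (b - 3)*(b + 1)*(b + 3)*(b + 4)*(b - 5)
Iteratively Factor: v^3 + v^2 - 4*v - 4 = (v + 2)*(v^2 - v - 2) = (v - 2)*(v + 2)*(v + 1)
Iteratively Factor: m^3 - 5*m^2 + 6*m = (m - 3)*(m^2 - 2*m) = m*(m - 3)*(m - 2)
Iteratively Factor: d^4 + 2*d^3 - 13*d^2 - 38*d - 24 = (d + 1)*(d^3 + d^2 - 14*d - 24) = (d + 1)*(d + 3)*(d^2 - 2*d - 8) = (d + 1)*(d + 2)*(d + 3)*(d - 4)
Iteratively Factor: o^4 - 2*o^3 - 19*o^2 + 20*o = (o + 4)*(o^3 - 6*o^2 + 5*o) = (o - 5)*(o + 4)*(o^2 - o) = (o - 5)*(o - 1)*(o + 4)*(o)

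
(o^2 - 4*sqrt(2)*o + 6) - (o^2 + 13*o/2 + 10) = -13*o/2 - 4*sqrt(2)*o - 4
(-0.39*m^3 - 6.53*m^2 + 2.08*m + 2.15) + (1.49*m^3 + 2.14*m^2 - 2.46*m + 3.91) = 1.1*m^3 - 4.39*m^2 - 0.38*m + 6.06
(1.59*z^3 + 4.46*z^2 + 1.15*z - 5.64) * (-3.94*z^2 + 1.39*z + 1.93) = -6.2646*z^5 - 15.3623*z^4 + 4.7371*z^3 + 32.4279*z^2 - 5.6201*z - 10.8852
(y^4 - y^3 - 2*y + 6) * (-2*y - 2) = -2*y^5 + 2*y^3 + 4*y^2 - 8*y - 12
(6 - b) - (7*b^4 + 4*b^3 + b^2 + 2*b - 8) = -7*b^4 - 4*b^3 - b^2 - 3*b + 14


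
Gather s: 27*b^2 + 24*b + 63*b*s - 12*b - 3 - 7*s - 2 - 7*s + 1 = 27*b^2 + 12*b + s*(63*b - 14) - 4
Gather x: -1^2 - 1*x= -x - 1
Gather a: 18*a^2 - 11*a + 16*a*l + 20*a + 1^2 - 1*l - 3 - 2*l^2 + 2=18*a^2 + a*(16*l + 9) - 2*l^2 - l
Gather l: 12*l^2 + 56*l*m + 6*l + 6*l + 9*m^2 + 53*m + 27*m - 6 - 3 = 12*l^2 + l*(56*m + 12) + 9*m^2 + 80*m - 9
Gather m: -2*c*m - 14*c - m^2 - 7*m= -14*c - m^2 + m*(-2*c - 7)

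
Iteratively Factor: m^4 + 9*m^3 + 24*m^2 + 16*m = (m)*(m^3 + 9*m^2 + 24*m + 16) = m*(m + 4)*(m^2 + 5*m + 4) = m*(m + 1)*(m + 4)*(m + 4)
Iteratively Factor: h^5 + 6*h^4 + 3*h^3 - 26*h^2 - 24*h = (h + 4)*(h^4 + 2*h^3 - 5*h^2 - 6*h) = (h - 2)*(h + 4)*(h^3 + 4*h^2 + 3*h) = h*(h - 2)*(h + 4)*(h^2 + 4*h + 3) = h*(h - 2)*(h + 1)*(h + 4)*(h + 3)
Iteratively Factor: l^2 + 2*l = (l + 2)*(l)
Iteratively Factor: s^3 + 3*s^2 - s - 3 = (s + 3)*(s^2 - 1) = (s - 1)*(s + 3)*(s + 1)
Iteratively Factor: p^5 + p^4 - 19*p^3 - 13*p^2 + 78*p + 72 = (p + 1)*(p^4 - 19*p^2 + 6*p + 72) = (p - 3)*(p + 1)*(p^3 + 3*p^2 - 10*p - 24) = (p - 3)*(p + 1)*(p + 2)*(p^2 + p - 12) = (p - 3)^2*(p + 1)*(p + 2)*(p + 4)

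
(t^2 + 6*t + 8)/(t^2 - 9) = (t^2 + 6*t + 8)/(t^2 - 9)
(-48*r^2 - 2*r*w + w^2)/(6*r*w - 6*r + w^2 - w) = (-8*r + w)/(w - 1)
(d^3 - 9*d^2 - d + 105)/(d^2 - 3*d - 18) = (d^2 - 12*d + 35)/(d - 6)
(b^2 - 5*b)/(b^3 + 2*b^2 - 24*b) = (b - 5)/(b^2 + 2*b - 24)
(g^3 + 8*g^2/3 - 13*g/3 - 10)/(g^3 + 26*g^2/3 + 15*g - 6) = (3*g^2 - g - 10)/(3*g^2 + 17*g - 6)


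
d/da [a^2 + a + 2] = 2*a + 1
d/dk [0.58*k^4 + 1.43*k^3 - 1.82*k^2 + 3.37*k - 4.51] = 2.32*k^3 + 4.29*k^2 - 3.64*k + 3.37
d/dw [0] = 0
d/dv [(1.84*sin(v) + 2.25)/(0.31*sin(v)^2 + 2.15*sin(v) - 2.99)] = (-1.395*sin(v) + 0.2852*cos(2*v) - 10.6243)*cos(v)/(0.31*sin(v)^2 + 2.15*sin(v) - 2.99)^2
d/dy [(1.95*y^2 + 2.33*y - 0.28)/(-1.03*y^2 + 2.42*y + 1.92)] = (7.1189*y^2 + 6.9112*y + 5.1512)/(1.0609*y^4 - 4.9852*y^3 + 1.9012*y^2 + 9.2928*y + 3.6864)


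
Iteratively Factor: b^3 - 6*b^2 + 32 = (b - 4)*(b^2 - 2*b - 8) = (b - 4)*(b + 2)*(b - 4)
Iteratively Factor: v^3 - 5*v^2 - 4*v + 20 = (v - 2)*(v^2 - 3*v - 10) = (v - 2)*(v + 2)*(v - 5)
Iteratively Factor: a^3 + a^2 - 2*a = (a + 2)*(a^2 - a) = a*(a + 2)*(a - 1)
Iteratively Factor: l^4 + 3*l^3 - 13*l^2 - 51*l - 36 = (l + 1)*(l^3 + 2*l^2 - 15*l - 36) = (l + 1)*(l + 3)*(l^2 - l - 12) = (l - 4)*(l + 1)*(l + 3)*(l + 3)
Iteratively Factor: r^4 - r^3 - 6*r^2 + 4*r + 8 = (r - 2)*(r^3 + r^2 - 4*r - 4) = (r - 2)^2*(r^2 + 3*r + 2) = (r - 2)^2*(r + 1)*(r + 2)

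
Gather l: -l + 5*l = 4*l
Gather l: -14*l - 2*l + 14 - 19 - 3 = -16*l - 8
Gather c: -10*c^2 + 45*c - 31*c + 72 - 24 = -10*c^2 + 14*c + 48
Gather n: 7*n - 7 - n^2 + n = -n^2 + 8*n - 7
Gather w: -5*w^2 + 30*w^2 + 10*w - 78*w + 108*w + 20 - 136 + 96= 25*w^2 + 40*w - 20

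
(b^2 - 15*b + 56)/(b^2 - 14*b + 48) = (b - 7)/(b - 6)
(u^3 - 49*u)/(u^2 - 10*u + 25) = u*(u^2 - 49)/(u^2 - 10*u + 25)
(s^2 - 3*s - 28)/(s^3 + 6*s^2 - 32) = (s - 7)/(s^2 + 2*s - 8)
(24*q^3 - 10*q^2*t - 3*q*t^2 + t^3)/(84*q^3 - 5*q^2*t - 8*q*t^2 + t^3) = (2*q - t)/(7*q - t)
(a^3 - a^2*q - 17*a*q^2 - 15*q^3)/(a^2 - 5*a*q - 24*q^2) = (-a^2 + 4*a*q + 5*q^2)/(-a + 8*q)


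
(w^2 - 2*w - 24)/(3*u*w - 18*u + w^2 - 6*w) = (w + 4)/(3*u + w)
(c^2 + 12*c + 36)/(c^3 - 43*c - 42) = (c + 6)/(c^2 - 6*c - 7)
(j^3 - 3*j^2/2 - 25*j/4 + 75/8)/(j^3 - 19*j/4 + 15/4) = (j - 5/2)/(j - 1)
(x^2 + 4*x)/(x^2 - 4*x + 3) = x*(x + 4)/(x^2 - 4*x + 3)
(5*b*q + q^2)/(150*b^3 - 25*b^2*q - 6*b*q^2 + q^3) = q/(30*b^2 - 11*b*q + q^2)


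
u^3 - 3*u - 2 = (u - 2)*(u + 1)^2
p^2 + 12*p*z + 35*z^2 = (p + 5*z)*(p + 7*z)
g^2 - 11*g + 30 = (g - 6)*(g - 5)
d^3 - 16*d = d*(d - 4)*(d + 4)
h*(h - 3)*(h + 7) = h^3 + 4*h^2 - 21*h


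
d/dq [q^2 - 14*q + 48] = 2*q - 14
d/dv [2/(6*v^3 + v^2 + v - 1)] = 2*(-18*v^2 - 2*v - 1)/(6*v^3 + v^2 + v - 1)^2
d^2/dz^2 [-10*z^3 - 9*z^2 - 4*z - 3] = -60*z - 18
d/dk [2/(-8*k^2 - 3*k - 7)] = 2*(16*k + 3)/(8*k^2 + 3*k + 7)^2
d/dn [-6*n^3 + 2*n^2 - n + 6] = -18*n^2 + 4*n - 1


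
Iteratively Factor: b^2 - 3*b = (b)*(b - 3)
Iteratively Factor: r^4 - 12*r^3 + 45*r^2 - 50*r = (r - 5)*(r^3 - 7*r^2 + 10*r) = (r - 5)*(r - 2)*(r^2 - 5*r) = r*(r - 5)*(r - 2)*(r - 5)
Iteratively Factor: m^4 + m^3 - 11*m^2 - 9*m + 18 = (m + 3)*(m^3 - 2*m^2 - 5*m + 6) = (m + 2)*(m + 3)*(m^2 - 4*m + 3) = (m - 3)*(m + 2)*(m + 3)*(m - 1)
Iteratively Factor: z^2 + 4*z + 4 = (z + 2)*(z + 2)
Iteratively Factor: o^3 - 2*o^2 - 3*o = (o - 3)*(o^2 + o) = o*(o - 3)*(o + 1)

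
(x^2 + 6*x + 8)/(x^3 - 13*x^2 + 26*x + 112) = (x + 4)/(x^2 - 15*x + 56)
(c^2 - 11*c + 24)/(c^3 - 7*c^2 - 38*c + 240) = (c - 3)/(c^2 + c - 30)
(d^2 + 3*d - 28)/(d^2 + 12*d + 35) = (d - 4)/(d + 5)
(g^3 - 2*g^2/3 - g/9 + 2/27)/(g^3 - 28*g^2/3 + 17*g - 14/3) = (g^2 - g/3 - 2/9)/(g^2 - 9*g + 14)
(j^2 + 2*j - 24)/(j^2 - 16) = (j + 6)/(j + 4)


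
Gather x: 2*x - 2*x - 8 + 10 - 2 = 0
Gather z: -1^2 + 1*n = n - 1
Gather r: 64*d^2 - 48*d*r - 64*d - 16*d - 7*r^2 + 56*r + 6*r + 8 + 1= 64*d^2 - 80*d - 7*r^2 + r*(62 - 48*d) + 9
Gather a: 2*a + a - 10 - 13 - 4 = 3*a - 27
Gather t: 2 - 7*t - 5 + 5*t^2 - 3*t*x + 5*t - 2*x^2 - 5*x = 5*t^2 + t*(-3*x - 2) - 2*x^2 - 5*x - 3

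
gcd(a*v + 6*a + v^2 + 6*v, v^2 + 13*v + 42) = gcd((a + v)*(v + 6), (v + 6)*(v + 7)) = v + 6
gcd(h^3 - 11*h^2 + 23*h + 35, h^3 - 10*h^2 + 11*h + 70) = h^2 - 12*h + 35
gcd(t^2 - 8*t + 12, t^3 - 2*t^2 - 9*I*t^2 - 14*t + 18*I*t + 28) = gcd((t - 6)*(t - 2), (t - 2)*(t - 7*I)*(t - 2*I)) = t - 2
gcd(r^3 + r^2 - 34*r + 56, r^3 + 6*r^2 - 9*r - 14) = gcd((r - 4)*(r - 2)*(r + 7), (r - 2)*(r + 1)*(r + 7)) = r^2 + 5*r - 14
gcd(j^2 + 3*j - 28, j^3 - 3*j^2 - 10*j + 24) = j - 4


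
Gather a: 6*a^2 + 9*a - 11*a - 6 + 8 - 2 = 6*a^2 - 2*a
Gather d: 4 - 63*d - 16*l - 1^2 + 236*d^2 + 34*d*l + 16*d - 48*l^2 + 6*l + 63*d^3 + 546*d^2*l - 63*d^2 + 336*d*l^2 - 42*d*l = 63*d^3 + d^2*(546*l + 173) + d*(336*l^2 - 8*l - 47) - 48*l^2 - 10*l + 3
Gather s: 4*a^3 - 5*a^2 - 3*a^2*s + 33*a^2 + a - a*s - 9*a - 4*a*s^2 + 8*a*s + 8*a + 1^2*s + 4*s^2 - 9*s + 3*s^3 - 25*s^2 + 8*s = 4*a^3 + 28*a^2 + 3*s^3 + s^2*(-4*a - 21) + s*(-3*a^2 + 7*a)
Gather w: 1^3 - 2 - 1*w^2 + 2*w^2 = w^2 - 1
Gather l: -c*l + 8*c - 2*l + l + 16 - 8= 8*c + l*(-c - 1) + 8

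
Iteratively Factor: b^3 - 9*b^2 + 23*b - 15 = (b - 1)*(b^2 - 8*b + 15) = (b - 5)*(b - 1)*(b - 3)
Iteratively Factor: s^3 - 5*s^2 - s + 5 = (s - 5)*(s^2 - 1) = (s - 5)*(s + 1)*(s - 1)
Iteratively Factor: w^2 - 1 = (w + 1)*(w - 1)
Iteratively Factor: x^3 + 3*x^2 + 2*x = (x + 2)*(x^2 + x) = (x + 1)*(x + 2)*(x)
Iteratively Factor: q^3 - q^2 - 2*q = (q - 2)*(q^2 + q) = (q - 2)*(q + 1)*(q)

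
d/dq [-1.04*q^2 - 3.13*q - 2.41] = -2.08*q - 3.13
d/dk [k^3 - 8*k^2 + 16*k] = 3*k^2 - 16*k + 16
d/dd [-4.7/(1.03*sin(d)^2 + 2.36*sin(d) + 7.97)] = (9.682*sin(d) + 11.092)*cos(d)/(1.03*sin(d)^2 + 2.36*sin(d) + 7.97)^2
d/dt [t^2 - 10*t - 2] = 2*t - 10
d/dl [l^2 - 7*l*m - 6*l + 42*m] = 2*l - 7*m - 6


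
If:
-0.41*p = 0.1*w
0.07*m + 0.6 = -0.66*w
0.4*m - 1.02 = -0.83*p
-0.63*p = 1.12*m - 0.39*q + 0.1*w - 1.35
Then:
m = 1.98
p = 0.27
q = 2.39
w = -1.12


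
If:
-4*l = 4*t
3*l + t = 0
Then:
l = 0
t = 0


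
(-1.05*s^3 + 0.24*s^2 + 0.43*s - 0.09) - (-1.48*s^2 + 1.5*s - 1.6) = -1.05*s^3 + 1.72*s^2 - 1.07*s + 1.51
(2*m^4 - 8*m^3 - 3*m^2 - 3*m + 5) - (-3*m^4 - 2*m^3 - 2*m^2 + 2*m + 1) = 5*m^4 - 6*m^3 - m^2 - 5*m + 4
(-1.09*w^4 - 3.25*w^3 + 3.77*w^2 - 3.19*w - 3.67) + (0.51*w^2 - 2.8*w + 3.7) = -1.09*w^4 - 3.25*w^3 + 4.28*w^2 - 5.99*w + 0.0300000000000002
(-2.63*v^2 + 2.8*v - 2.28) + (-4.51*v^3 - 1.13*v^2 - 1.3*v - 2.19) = -4.51*v^3 - 3.76*v^2 + 1.5*v - 4.47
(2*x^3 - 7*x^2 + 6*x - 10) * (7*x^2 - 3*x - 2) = 14*x^5 - 55*x^4 + 59*x^3 - 74*x^2 + 18*x + 20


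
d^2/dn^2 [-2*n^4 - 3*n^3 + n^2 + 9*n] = -24*n^2 - 18*n + 2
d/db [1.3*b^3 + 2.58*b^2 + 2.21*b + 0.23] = 3.9*b^2 + 5.16*b + 2.21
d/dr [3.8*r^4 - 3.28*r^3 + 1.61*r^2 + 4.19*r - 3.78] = 15.2*r^3 - 9.84*r^2 + 3.22*r + 4.19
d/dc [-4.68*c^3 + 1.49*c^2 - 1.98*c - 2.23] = -14.04*c^2 + 2.98*c - 1.98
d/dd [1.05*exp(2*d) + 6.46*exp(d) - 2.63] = (2.1*exp(d) + 6.46)*exp(d)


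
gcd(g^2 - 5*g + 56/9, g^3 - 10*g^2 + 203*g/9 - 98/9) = g - 7/3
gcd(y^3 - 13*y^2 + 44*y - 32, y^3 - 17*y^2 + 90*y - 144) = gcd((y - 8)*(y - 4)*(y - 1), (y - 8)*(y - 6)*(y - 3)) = y - 8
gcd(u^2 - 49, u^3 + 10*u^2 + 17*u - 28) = u + 7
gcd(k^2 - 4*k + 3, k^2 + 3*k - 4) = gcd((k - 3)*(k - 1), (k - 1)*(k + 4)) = k - 1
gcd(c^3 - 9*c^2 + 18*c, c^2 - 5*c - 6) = c - 6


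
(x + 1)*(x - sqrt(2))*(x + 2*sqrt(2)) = x^3 + x^2 + sqrt(2)*x^2 - 4*x + sqrt(2)*x - 4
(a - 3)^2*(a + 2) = a^3 - 4*a^2 - 3*a + 18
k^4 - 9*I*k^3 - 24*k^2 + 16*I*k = k*(k - 4*I)^2*(k - I)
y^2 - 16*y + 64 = (y - 8)^2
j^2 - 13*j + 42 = (j - 7)*(j - 6)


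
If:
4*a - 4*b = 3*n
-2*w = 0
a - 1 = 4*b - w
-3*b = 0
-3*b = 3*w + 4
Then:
No Solution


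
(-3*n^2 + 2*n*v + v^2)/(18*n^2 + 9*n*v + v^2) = (-n + v)/(6*n + v)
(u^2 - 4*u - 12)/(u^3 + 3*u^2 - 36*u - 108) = (u + 2)/(u^2 + 9*u + 18)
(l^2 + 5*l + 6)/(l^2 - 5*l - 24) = (l + 2)/(l - 8)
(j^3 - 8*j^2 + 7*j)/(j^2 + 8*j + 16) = j*(j^2 - 8*j + 7)/(j^2 + 8*j + 16)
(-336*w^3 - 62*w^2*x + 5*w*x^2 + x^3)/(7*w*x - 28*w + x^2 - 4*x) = (-48*w^2 - 2*w*x + x^2)/(x - 4)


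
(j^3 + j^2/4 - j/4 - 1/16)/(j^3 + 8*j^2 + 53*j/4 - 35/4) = (8*j^2 + 6*j + 1)/(4*(2*j^2 + 17*j + 35))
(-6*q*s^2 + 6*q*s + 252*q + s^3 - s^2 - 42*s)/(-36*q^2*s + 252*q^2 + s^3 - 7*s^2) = (s + 6)/(6*q + s)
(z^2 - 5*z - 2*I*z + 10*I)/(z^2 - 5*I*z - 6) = (z - 5)/(z - 3*I)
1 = 1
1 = 1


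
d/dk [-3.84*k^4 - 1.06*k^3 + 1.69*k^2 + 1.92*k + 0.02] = -15.36*k^3 - 3.18*k^2 + 3.38*k + 1.92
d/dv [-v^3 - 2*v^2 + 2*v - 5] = -3*v^2 - 4*v + 2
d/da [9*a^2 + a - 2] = 18*a + 1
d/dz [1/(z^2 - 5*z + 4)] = (5 - 2*z)/(z^2 - 5*z + 4)^2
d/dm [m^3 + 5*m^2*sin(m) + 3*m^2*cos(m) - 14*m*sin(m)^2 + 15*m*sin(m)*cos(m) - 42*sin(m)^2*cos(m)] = -3*m^2*sin(m) + 5*m^2*cos(m) + 3*m^2 + 10*m*sin(m) - 14*m*sin(2*m) + 6*m*cos(m) + 15*m*cos(2*m) + 21*sin(m)/2 + 15*sin(2*m)/2 - 63*sin(3*m)/2 + 7*cos(2*m) - 7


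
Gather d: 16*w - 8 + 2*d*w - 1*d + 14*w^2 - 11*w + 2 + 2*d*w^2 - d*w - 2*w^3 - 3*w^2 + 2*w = d*(2*w^2 + w - 1) - 2*w^3 + 11*w^2 + 7*w - 6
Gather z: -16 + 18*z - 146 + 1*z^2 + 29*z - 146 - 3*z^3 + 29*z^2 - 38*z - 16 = -3*z^3 + 30*z^2 + 9*z - 324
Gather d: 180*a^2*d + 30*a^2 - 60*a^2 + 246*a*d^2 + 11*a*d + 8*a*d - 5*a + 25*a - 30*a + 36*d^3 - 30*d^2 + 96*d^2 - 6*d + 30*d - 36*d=-30*a^2 - 10*a + 36*d^3 + d^2*(246*a + 66) + d*(180*a^2 + 19*a - 12)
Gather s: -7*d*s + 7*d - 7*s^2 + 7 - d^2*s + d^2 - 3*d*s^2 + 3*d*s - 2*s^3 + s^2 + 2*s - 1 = d^2 + 7*d - 2*s^3 + s^2*(-3*d - 6) + s*(-d^2 - 4*d + 2) + 6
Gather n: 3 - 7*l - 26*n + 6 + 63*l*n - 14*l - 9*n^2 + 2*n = -21*l - 9*n^2 + n*(63*l - 24) + 9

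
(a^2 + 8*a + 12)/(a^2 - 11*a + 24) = (a^2 + 8*a + 12)/(a^2 - 11*a + 24)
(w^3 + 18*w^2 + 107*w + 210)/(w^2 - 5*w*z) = (w^3 + 18*w^2 + 107*w + 210)/(w*(w - 5*z))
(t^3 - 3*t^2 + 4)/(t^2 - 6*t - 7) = (t^2 - 4*t + 4)/(t - 7)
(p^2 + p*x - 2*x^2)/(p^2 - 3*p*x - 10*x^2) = (-p + x)/(-p + 5*x)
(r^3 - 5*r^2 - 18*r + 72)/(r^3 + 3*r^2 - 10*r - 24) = (r - 6)/(r + 2)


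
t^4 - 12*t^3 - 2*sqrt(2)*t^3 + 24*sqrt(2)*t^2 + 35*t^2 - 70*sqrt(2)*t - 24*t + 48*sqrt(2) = (t - 8)*(t - 3)*(t - 1)*(t - 2*sqrt(2))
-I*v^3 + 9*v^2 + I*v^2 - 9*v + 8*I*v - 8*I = (v + I)*(v + 8*I)*(-I*v + I)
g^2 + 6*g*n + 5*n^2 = (g + n)*(g + 5*n)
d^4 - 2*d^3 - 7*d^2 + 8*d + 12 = (d - 3)*(d - 2)*(d + 1)*(d + 2)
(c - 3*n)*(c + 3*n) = c^2 - 9*n^2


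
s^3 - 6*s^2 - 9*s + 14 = (s - 7)*(s - 1)*(s + 2)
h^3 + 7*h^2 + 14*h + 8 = (h + 1)*(h + 2)*(h + 4)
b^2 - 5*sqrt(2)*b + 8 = (b - 4*sqrt(2))*(b - sqrt(2))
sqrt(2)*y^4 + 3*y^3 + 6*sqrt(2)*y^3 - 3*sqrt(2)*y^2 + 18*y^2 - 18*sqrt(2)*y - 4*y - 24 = (y + 6)*(y - sqrt(2))*(y + 2*sqrt(2))*(sqrt(2)*y + 1)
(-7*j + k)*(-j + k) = 7*j^2 - 8*j*k + k^2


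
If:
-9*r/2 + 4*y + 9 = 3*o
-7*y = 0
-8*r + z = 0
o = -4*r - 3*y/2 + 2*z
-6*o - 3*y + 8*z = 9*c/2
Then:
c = -32/81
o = 8/3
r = 2/9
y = 0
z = 16/9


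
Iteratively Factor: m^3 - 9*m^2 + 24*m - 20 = (m - 5)*(m^2 - 4*m + 4) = (m - 5)*(m - 2)*(m - 2)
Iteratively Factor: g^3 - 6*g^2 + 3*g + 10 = (g + 1)*(g^2 - 7*g + 10) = (g - 5)*(g + 1)*(g - 2)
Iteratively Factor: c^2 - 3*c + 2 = (c - 2)*(c - 1)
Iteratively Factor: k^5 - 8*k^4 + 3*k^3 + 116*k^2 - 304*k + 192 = (k - 4)*(k^4 - 4*k^3 - 13*k^2 + 64*k - 48) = (k - 4)*(k + 4)*(k^3 - 8*k^2 + 19*k - 12) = (k - 4)*(k - 1)*(k + 4)*(k^2 - 7*k + 12) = (k - 4)^2*(k - 1)*(k + 4)*(k - 3)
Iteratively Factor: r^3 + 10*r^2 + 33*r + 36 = (r + 3)*(r^2 + 7*r + 12) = (r + 3)^2*(r + 4)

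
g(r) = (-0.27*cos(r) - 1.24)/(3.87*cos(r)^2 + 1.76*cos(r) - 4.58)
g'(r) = (7.74*sin(r)*cos(r) + 1.76*sin(r))*(-0.27*cos(r) - 1.24)/(3.87*cos(r)^2 + 1.76*cos(r) - 4.58)^2 + 0.27*sin(r)/(3.87*cos(r)^2 + 1.76*cos(r) - 4.58) = (1.0449*sin(r)^2 - 9.5976*cos(r) - 4.4639)*sin(r)/(3.87*cos(r)^2 + 1.76*cos(r) - 4.58)^2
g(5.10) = 0.40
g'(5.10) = 0.59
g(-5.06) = 0.38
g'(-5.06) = -0.51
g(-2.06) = 0.24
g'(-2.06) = -0.04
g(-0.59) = 3.29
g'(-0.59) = 33.97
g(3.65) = 0.32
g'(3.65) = -0.20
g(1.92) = 0.24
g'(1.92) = -0.01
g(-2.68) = 0.33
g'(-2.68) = -0.21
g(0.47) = -22.64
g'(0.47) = -1356.01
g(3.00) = 0.38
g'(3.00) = 0.11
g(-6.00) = -2.21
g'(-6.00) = -8.27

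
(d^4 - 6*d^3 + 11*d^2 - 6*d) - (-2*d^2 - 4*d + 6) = d^4 - 6*d^3 + 13*d^2 - 2*d - 6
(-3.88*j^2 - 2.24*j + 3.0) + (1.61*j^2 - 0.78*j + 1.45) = -2.27*j^2 - 3.02*j + 4.45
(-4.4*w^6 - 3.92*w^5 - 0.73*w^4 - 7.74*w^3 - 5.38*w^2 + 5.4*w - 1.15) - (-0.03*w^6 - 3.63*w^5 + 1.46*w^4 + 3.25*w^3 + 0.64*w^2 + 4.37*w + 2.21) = -4.37*w^6 - 0.29*w^5 - 2.19*w^4 - 10.99*w^3 - 6.02*w^2 + 1.03*w - 3.36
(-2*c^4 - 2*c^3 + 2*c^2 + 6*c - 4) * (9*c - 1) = -18*c^5 - 16*c^4 + 20*c^3 + 52*c^2 - 42*c + 4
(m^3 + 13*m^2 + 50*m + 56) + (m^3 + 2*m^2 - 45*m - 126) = 2*m^3 + 15*m^2 + 5*m - 70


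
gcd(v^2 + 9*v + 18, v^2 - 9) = v + 3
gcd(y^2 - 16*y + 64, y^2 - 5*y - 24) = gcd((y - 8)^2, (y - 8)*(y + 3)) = y - 8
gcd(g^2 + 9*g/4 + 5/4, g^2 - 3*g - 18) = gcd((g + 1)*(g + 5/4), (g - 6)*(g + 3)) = 1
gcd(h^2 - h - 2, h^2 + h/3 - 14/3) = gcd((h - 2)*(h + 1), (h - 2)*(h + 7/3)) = h - 2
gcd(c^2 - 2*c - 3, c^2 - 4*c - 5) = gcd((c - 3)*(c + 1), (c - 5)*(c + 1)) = c + 1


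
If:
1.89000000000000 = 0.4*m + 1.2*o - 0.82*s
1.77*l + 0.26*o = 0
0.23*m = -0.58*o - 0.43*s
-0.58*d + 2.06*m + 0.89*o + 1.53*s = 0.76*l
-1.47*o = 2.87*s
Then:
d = -9.85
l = -0.28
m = -2.97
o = 1.90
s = -0.97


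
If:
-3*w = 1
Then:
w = -1/3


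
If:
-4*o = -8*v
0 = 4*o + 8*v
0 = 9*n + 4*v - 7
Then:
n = 7/9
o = 0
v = 0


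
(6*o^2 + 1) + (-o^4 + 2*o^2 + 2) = -o^4 + 8*o^2 + 3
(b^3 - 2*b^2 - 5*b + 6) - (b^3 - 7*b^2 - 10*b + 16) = 5*b^2 + 5*b - 10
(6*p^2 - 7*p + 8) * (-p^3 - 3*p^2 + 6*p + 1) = -6*p^5 - 11*p^4 + 49*p^3 - 60*p^2 + 41*p + 8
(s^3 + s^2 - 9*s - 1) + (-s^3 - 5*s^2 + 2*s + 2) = -4*s^2 - 7*s + 1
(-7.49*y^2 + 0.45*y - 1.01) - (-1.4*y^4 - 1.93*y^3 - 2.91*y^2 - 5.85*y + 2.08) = 1.4*y^4 + 1.93*y^3 - 4.58*y^2 + 6.3*y - 3.09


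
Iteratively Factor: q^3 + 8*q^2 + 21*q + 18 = (q + 3)*(q^2 + 5*q + 6) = (q + 3)^2*(q + 2)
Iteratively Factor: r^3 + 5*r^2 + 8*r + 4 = (r + 2)*(r^2 + 3*r + 2) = (r + 1)*(r + 2)*(r + 2)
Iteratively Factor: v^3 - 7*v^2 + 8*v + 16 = (v + 1)*(v^2 - 8*v + 16) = (v - 4)*(v + 1)*(v - 4)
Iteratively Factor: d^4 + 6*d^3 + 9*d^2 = (d)*(d^3 + 6*d^2 + 9*d) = d*(d + 3)*(d^2 + 3*d) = d*(d + 3)^2*(d)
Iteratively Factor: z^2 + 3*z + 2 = (z + 2)*(z + 1)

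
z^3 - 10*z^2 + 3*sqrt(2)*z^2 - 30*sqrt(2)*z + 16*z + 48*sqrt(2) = (z - 8)*(z - 2)*(z + 3*sqrt(2))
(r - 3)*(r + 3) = r^2 - 9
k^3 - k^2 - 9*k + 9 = (k - 3)*(k - 1)*(k + 3)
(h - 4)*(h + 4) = h^2 - 16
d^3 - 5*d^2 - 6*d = d*(d - 6)*(d + 1)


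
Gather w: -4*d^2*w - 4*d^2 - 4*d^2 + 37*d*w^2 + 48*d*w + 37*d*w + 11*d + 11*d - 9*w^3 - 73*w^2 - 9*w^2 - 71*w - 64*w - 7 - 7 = -8*d^2 + 22*d - 9*w^3 + w^2*(37*d - 82) + w*(-4*d^2 + 85*d - 135) - 14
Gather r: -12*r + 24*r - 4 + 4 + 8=12*r + 8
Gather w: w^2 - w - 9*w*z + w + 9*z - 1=w^2 - 9*w*z + 9*z - 1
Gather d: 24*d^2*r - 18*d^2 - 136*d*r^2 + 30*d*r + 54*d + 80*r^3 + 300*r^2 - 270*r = d^2*(24*r - 18) + d*(-136*r^2 + 30*r + 54) + 80*r^3 + 300*r^2 - 270*r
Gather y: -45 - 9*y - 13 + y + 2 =-8*y - 56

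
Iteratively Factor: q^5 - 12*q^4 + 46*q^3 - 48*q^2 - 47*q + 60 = (q - 4)*(q^4 - 8*q^3 + 14*q^2 + 8*q - 15) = (q - 4)*(q - 3)*(q^3 - 5*q^2 - q + 5) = (q - 4)*(q - 3)*(q + 1)*(q^2 - 6*q + 5) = (q - 5)*(q - 4)*(q - 3)*(q + 1)*(q - 1)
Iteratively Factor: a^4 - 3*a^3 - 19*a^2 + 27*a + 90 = (a - 5)*(a^3 + 2*a^2 - 9*a - 18) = (a - 5)*(a + 3)*(a^2 - a - 6) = (a - 5)*(a - 3)*(a + 3)*(a + 2)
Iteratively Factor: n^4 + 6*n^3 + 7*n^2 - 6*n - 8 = (n + 1)*(n^3 + 5*n^2 + 2*n - 8) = (n - 1)*(n + 1)*(n^2 + 6*n + 8) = (n - 1)*(n + 1)*(n + 2)*(n + 4)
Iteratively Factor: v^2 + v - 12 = (v - 3)*(v + 4)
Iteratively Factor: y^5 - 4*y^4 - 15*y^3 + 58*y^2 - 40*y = (y)*(y^4 - 4*y^3 - 15*y^2 + 58*y - 40) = y*(y + 4)*(y^3 - 8*y^2 + 17*y - 10) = y*(y - 1)*(y + 4)*(y^2 - 7*y + 10) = y*(y - 2)*(y - 1)*(y + 4)*(y - 5)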